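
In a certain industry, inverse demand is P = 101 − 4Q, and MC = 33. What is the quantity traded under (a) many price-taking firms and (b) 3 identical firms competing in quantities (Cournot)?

Competitive firms price at marginal cost: P = 33, giving Q = 17.
In a 3-firm Cournot equilibrium, symmetry and the first-order condition give q = (101 − 33)/(16) = 4.25. So Q = 12.75 and P = 50.

Competition: Q = 17; Cournot: Q = 12.75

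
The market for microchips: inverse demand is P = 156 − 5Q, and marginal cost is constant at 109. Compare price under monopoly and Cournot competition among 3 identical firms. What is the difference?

P falls by 11.75

The monopolist equates marginal revenue to marginal cost: 156 − 10Q = 109, so Q = 4.7. From demand, P = 132.5.
With 3 symmetric Cournot firms, each firm's FOC gives 156 − 20q = 109, so q = 2.35, Q = 3·2.35 = 7.05, and P = 120.75.
Change in price: 120.75 − 132.5 = −11.75.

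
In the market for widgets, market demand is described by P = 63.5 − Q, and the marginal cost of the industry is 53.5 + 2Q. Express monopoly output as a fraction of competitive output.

Q_m/Q_c = 0.75

A monopolist chooses Q where MR = MC. MR = 63.5 − 2Q; setting this equal to 53.5 + 2Q gives Q = 2.5 and P = 61.
Competitive equilibrium sets price equal to marginal cost: 63.5 − Q = 53.5 + 2Q, so Q = 10/3 and P = 361/6.
Ratio Q_m/Q_c = 2.5/(10/3) = 0.75.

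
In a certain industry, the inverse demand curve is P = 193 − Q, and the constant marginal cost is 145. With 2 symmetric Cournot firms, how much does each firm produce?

In a 2-firm Cournot equilibrium, symmetry and the first-order condition give q = (193 − 145)/(3) = 16. So Q = 32 and P = 161.

q_i = 16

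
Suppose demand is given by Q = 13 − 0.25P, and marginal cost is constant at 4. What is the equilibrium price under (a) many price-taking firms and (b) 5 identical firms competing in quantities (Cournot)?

Competition: P = 4; Cournot: P = 12

Inverting demand: P = 52 − 4Q.
Competitive firms price at marginal cost: P = 4, giving Q = 12.
Cournot with 5 identical firms: the symmetric best-response condition is 52 − 24q = 4. Each firm produces q = 2, total output Q = 10, price P = 12.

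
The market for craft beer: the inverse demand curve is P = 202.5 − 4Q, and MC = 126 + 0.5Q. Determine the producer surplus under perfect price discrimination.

PS = 650.25

A perfectly discriminating monopolist sells every unit with P(Q) ≥ MC(Q), so output equals the competitive quantity Q = 17. Each buyer pays their reservation price, so CS = 0 and the firm captures all surplus.
PS = ½·(202.5 − 126)·17 = 650.25.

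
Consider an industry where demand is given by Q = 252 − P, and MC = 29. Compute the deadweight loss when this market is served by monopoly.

Inverting demand: P = 252 − Q.
Perfect competition: P = MC = 29, so 252 − Q = 29 and Q = 223.
A monopolist chooses Q where MR = MC. MR = 252 − 2Q; setting this equal to 29 gives Q = 111.5 and P = 140.5.
DWL is the triangle between Q = 111.5 and Q = 223: ½·(223 − 111.5)·(140.5 − 29) = 6216.125.

DWL = 6216.125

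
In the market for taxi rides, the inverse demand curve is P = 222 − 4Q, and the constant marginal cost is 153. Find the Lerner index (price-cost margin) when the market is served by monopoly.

Lerner index = 0.184

A monopolist chooses Q where MR = MC. MR = 222 − 8Q; setting this equal to 153 gives Q = 8.625 and P = 187.5.
Lerner index = (P − MC)/P = (187.5 − 153)/187.5 = 0.184.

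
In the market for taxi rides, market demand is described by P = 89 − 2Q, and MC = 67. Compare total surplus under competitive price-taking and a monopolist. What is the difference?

Total surplus falls by 30.25

Under competition P = MC = 67, so Q = (89 − 67)/2 = 11.
CS = ½·(89 − 67)·11 = 121; PS = (67 − 67)·11 = 0; TS = 121.
The monopolist equates marginal revenue to marginal cost: 89 − 4Q = 67, so Q = 5.5. From demand, P = 78.
CS = ½·(89 − 78)·5.5 = 30.25; PS = (78 − 67)·5.5 = 60.5; TS = 90.75.
Change in total surplus: 90.75 − 121 = −30.25.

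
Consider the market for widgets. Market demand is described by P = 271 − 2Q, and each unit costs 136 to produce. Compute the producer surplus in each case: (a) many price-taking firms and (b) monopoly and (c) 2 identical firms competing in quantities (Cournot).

Competition: PS = 0; Monopoly: PS = 2278.125; Cournot: PS = 2025

Under competition P = MC = 136, so Q = (271 − 136)/2 = 67.5.
PS = (136 − 136)·67.5 = 0.
Monopoly sets MR = MC: 271 − 4Q = 136 ⇒ Q = 33.75, P = 271 − 2·33.75 = 203.5.
PS = (203.5 − 136)·33.75 = 2278.125.
In a 2-firm Cournot equilibrium, symmetry and the first-order condition give q = (271 − 136)/(6) = 22.5. So Q = 45 and P = 181.
PS = (181 − 136)·45 = 2025.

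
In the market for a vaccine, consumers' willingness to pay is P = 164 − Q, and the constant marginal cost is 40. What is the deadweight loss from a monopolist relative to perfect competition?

Under competition P = MC = 40, so Q = (164 − 40)/1 = 124.
A monopolist chooses Q where MR = MC. MR = 164 − 2Q; setting this equal to 40 gives Q = 62 and P = 102.
DWL is the triangle between Q = 62 and Q = 124: ½·(124 − 62)·(102 − 40) = 1922.

DWL = 1922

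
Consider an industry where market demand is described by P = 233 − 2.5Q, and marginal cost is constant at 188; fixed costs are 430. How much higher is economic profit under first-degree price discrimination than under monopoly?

π rises by 202.5

A monopolist chooses Q where MR = MC. MR = 233 − 5Q; setting this equal to 188 gives Q = 9 and P = 210.5.
Profit = (210.5 − 188)·9 − 430 = −227.5.
Under first-degree price discrimination the firm charges each unit its demand price and produces up to where P = MC, i.e. Q = 18. Consumer surplus is zero; producer surplus equals total surplus.
PS equals the full surplus area, 405. Profit = 405 − 430 = −25.
Change in economic profit: −25 − −227.5 = 202.5.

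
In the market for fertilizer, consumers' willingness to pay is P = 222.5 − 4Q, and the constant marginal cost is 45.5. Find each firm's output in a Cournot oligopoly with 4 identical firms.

q_i = 8.85

With 4 symmetric Cournot firms, each firm's FOC gives 222.5 − 20q = 45.5, so q = 8.85, Q = 4·8.85 = 35.4, and P = 80.9.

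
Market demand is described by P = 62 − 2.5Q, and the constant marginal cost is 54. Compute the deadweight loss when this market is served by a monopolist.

Competitive firms price at marginal cost: P = 54, giving Q = 3.2.
A monopolist chooses Q where MR = MC. MR = 62 − 5Q; setting this equal to 54 gives Q = 1.6 and P = 58.
DWL is the triangle between Q = 1.6 and Q = 3.2: ½·(3.2 − 1.6)·(58 − 54) = 3.2.

DWL = 3.2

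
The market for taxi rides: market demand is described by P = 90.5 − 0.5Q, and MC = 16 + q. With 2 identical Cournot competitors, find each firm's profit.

In a 2-firm Cournot equilibrium, symmetry and the first-order condition give q = (90.5 − 16)/(2.5) = 29.8. So Q = 59.6 and P = 60.7.
Each firm's profit = 60.7·29.8 − (16·29.8 + ½·1·29.8²) = 888.04.

π_i = 888.04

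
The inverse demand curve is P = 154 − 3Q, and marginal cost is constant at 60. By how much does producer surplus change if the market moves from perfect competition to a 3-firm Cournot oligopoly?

Perfect competition: P = MC = 60, so 154 − 3Q = 60 and Q = 94/3.
PS = (60 − 60)·94/3 = 0.
With 3 symmetric Cournot firms, each firm's FOC gives 154 − 12q = 60, so q = 47/6, Q = 3·47/6 = 23.5, and P = 83.5.
PS = (83.5 − 60)·23.5 = 552.25.
Change in producer surplus: 552.25 − 0 = 552.25.

Producer surplus rises by 552.25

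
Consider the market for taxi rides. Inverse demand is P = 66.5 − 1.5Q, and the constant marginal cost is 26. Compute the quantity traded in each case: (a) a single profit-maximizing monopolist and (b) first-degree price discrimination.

Monopoly sets MR = MC: 66.5 − 3Q = 26 ⇒ Q = 13.5, P = 66.5 − 1.5·13.5 = 46.25.
Under first-degree price discrimination the firm charges each unit its demand price and produces up to where P = MC, i.e. Q = 27. Consumer surplus is zero; producer surplus equals total surplus.

Monopoly: Q = 13.5; Perfect PD: Q = 27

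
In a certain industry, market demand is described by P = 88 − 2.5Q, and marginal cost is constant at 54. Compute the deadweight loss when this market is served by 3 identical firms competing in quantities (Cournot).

Competitive firms price at marginal cost: P = 54, giving Q = 13.6.
In a 3-firm Cournot equilibrium, symmetry and the first-order condition give q = (88 − 54)/(10) = 3.4. So Q = 10.2 and P = 62.5.
DWL is the triangle between Q = 10.2 and Q = 13.6: ½·(13.6 − 10.2)·(62.5 − 54) = 14.45.

DWL = 14.45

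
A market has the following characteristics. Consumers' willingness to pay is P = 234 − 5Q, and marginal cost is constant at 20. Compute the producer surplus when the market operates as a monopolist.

The monopolist equates marginal revenue to marginal cost: 234 − 10Q = 20, so Q = 21.4. From demand, P = 127.
PS = (127 − 20)·21.4 = 2289.8.

PS = 2289.8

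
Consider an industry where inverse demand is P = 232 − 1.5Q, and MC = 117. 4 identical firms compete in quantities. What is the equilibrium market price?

In a 4-firm Cournot equilibrium, symmetry and the first-order condition give q = (232 − 117)/(7.5) = 46/3. So Q = 184/3 and P = 140.

P = 140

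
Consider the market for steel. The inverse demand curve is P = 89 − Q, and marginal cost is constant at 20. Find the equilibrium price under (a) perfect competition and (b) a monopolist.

Competition: P = 20; Monopoly: P = 54.5

Under competition P = MC = 20, so Q = (89 − 20)/1 = 69.
Monopoly sets MR = MC: 89 − 2Q = 20 ⇒ Q = 34.5, P = 89 − 34.5 = 54.5.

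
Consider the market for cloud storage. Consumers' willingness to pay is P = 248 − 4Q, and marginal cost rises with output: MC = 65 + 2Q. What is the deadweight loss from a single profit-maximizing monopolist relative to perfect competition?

DWL = 446.52

Under competition P = MC: 248 − 4Q = 65 + 2Q ⇒ Q = 30.5, P = 126.
A monopolist chooses Q where MR = MC. MR = 248 − 8Q; setting this equal to 65 + 2Q gives Q = 18.3 and P = 174.8.
CS = ½·(248 − 126)·30.5 = 1860.5; PS = (126·30.5 − 65·30.5 − ½·2·30.5²) = 930.25; TS = 2790.75.
CS = ½·(248 − 174.8)·18.3 = 669.78; PS = (174.8·18.3 − 65·18.3 − ½·2·18.3²) = 1674.45; TS = 2344.23.
DWL = 2790.75 − 2344.23 = 446.52.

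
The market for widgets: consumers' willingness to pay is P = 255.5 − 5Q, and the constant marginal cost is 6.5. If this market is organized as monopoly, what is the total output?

Monopoly sets MR = MC: 255.5 − 10Q = 6.5 ⇒ Q = 24.9, P = 255.5 − 5·24.9 = 131.

Q = 24.9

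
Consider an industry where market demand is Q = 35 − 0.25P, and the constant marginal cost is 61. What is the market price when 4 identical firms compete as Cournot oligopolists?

Inverting demand: P = 140 − 4Q.
Cournot with 4 identical firms: the symmetric best-response condition is 140 − 20q = 61. Each firm produces q = 3.95, total output Q = 15.8, price P = 76.8.

P = 76.8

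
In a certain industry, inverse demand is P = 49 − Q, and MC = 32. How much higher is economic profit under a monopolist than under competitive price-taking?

Perfect competition: P = MC = 32, so 49 − Q = 32 and Q = 17.
Profit = (32 − 32)·17 = 0.
Monopoly sets MR = MC: 49 − 2Q = 32 ⇒ Q = 8.5, P = 49 − 8.5 = 40.5.
Profit = (40.5 − 32)·8.5 = 72.25.
Change in economic profit: 72.25 − 0 = 72.25.

Economic profit rises by 72.25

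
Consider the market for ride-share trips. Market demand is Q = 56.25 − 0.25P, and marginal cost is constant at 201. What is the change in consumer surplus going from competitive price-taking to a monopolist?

CS falls by 54

Inverting demand: P = 225 − 4Q.
Under competition P = MC = 201, so Q = (225 − 201)/4 = 6.
CS = ½·(225 − 201)·6 = 72.
A monopolist chooses Q where MR = MC. MR = 225 − 8Q; setting this equal to 201 gives Q = 3 and P = 213.
CS = ½·(225 − 213)·3 = 18.
Change in consumer surplus: 18 − 72 = −54.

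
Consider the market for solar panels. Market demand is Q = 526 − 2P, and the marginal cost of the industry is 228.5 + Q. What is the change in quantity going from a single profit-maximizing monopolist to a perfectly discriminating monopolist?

Inverting demand: P = 263 − 0.5Q.
Monopoly sets MR = MC: 263 − Q = 228.5 + Q ⇒ Q = 17.25, P = 263 − 0.5·17.25 = 254.375.
A perfectly discriminating monopolist sells every unit with P(Q) ≥ MC(Q), so output equals the competitive quantity Q = 23. Each buyer pays their reservation price, so CS = 0 and the firm captures all surplus.
Change in quantity: 23 − 17.25 = 5.75.

Q rises by 5.75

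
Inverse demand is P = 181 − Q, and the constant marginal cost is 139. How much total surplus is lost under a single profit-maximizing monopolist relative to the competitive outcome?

DWL = 220.5

Under competition P = MC = 139, so Q = (181 − 139)/1 = 42.
The monopolist equates marginal revenue to marginal cost: 181 − 2Q = 139, so Q = 21. From demand, P = 160.
DWL is the triangle between Q = 21 and Q = 42: ½·(42 − 21)·(160 − 139) = 220.5.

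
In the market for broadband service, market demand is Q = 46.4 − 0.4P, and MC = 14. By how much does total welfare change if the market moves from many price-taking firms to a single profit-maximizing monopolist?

TS falls by 520.2

Inverting demand: P = 116 − 2.5Q.
Under competition P = MC = 14, so Q = (116 − 14)/2.5 = 40.8.
CS = ½·(116 − 14)·40.8 = 2080.8; PS = (14 − 14)·40.8 = 0; TS = 2080.8.
Monopoly sets MR = MC: 116 − 5Q = 14 ⇒ Q = 20.4, P = 116 − 2.5·20.4 = 65.
CS = ½·(116 − 65)·20.4 = 520.2; PS = (65 − 14)·20.4 = 1040.4; TS = 1560.6.
Change in total welfare: 1560.6 − 2080.8 = −520.2.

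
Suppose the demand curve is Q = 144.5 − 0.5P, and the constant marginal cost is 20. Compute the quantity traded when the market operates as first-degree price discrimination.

Q = 134.5

Inverting demand: P = 289 − 2Q.
Under first-degree price discrimination the firm charges each unit its demand price and produces up to where P = MC, i.e. Q = 134.5. Consumer surplus is zero; producer surplus equals total surplus.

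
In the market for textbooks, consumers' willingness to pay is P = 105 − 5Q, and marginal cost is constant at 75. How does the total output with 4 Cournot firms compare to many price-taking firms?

Cournot: Q = 4.8; Competition: Q = 6

With 4 symmetric Cournot firms, each firm's FOC gives 105 − 25q = 75, so q = 1.2, Q = 4·1.2 = 4.8, and P = 81.
Perfect competition: P = MC = 75, so 105 − 5Q = 75 and Q = 6.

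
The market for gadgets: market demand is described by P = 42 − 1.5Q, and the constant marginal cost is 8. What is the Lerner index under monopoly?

Lerner index = 0.68

Monopoly sets MR = MC: 42 − 3Q = 8 ⇒ Q = 34/3, P = 42 − 1.5·34/3 = 25.
Lerner index = (P − MC)/P = (25 − 8)/25 = 0.68.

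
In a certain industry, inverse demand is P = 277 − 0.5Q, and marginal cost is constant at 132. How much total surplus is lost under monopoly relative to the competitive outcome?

DWL = 5256.25

Under competition P = MC = 132, so Q = (277 − 132)/0.5 = 290.
A monopolist chooses Q where MR = MC. MR = 277 − Q; setting this equal to 132 gives Q = 145 and P = 204.5.
DWL is the triangle between Q = 145 and Q = 290: ½·(290 − 145)·(204.5 − 132) = 5256.25.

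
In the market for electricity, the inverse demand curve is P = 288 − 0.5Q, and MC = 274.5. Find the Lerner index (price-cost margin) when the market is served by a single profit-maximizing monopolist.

Lerner index = 0.024

Monopoly sets MR = MC: 288 − Q = 274.5 ⇒ Q = 13.5, P = 288 − 0.5·13.5 = 281.25.
Lerner index = (P − MC)/P = (281.25 − 274.5)/281.25 = 0.024.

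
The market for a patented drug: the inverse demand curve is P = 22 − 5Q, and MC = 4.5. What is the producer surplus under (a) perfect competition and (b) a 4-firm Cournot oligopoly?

Competitive firms price at marginal cost: P = 4.5, giving Q = 3.5.
PS = (4.5 − 4.5)·3.5 = 0.
In a 4-firm Cournot equilibrium, symmetry and the first-order condition give q = (22 − 4.5)/(25) = 0.7. So Q = 2.8 and P = 8.
PS = (8 − 4.5)·2.8 = 9.8.

Competition: PS = 0; Cournot: PS = 9.8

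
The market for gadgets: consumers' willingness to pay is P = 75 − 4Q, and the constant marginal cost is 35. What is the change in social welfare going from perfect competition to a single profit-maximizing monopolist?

Perfect competition: P = MC = 35, so 75 − 4Q = 35 and Q = 10.
CS = ½·(75 − 35)·10 = 200; PS = (35 − 35)·10 = 0; TS = 200.
A monopolist chooses Q where MR = MC. MR = 75 − 8Q; setting this equal to 35 gives Q = 5 and P = 55.
CS = ½·(75 − 55)·5 = 50; PS = (55 − 35)·5 = 100; TS = 150.
Change in social welfare: 150 − 200 = −50.

Social welfare falls by 50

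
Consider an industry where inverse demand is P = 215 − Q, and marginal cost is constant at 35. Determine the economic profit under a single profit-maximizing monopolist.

Profit = 8100

A monopolist chooses Q where MR = MC. MR = 215 − 2Q; setting this equal to 35 gives Q = 90 and P = 125.
Profit = (125 − 35)·90 = 8100.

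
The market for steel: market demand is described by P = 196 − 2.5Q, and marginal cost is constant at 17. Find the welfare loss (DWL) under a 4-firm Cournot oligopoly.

DWL = 256.328

Perfect competition: P = MC = 17, so 196 − 2.5Q = 17 and Q = 71.6.
In a 4-firm Cournot equilibrium, symmetry and the first-order condition give q = (196 − 17)/(12.5) = 14.32. So Q = 57.28 and P = 52.8.
DWL is the triangle between Q = 57.28 and Q = 71.6: ½·(71.6 − 57.28)·(52.8 − 17) = 256.328.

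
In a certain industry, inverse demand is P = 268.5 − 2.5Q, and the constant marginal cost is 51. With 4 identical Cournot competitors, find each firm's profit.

π_i = 756.9

In a 4-firm Cournot equilibrium, symmetry and the first-order condition give q = (268.5 − 51)/(12.5) = 17.4. So Q = 69.6 and P = 94.5.
Each firm's profit = (94.5 − 51)·17.4 = 756.9.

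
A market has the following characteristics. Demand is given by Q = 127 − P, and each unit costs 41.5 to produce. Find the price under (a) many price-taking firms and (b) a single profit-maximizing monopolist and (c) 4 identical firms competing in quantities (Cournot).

Competition: P = 41.5; Monopoly: P = 84.25; Cournot: P = 58.6

Inverting demand: P = 127 − Q.
Under competition P = MC = 41.5, so Q = (127 − 41.5)/1 = 85.5.
Monopoly sets MR = MC: 127 − 2Q = 41.5 ⇒ Q = 42.75, P = 127 − 42.75 = 84.25.
Cournot with 4 identical firms: the symmetric best-response condition is 127 − 5q = 41.5. Each firm produces q = 17.1, total output Q = 68.4, price P = 58.6.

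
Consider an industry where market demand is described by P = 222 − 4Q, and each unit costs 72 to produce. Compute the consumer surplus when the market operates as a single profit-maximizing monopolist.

CS = 703.125

A monopolist chooses Q where MR = MC. MR = 222 − 8Q; setting this equal to 72 gives Q = 18.75 and P = 147.
CS = ½·(222 − 147)·18.75 = 703.125.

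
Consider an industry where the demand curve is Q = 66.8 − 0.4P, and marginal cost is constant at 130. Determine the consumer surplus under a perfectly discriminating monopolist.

CS = 0

Inverting demand: P = 167 − 2.5Q.
A perfectly discriminating monopolist sells every unit with P(Q) ≥ MC(Q), so output equals the competitive quantity Q = 14.8. Each buyer pays their reservation price, so CS = 0 and the firm captures all surplus.
CS = 0.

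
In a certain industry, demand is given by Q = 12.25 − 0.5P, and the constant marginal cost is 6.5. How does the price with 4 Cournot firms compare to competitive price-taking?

Cournot: P = 10.1; Competition: P = 6.5

Inverting demand: P = 24.5 − 2Q.
Cournot with 4 identical firms: the symmetric best-response condition is 24.5 − 10q = 6.5. Each firm produces q = 1.8, total output Q = 7.2, price P = 10.1.
Perfect competition: P = MC = 6.5, so 24.5 − 2Q = 6.5 and Q = 9.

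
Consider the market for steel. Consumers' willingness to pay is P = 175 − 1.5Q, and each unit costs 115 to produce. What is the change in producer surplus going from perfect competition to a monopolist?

Competitive firms price at marginal cost: P = 115, giving Q = 40.
PS = (115 − 115)·40 = 0.
A monopolist chooses Q where MR = MC. MR = 175 − 3Q; setting this equal to 115 gives Q = 20 and P = 145.
PS = (145 − 115)·20 = 600.
Change in producer surplus: 600 − 0 = 600.

Producer surplus rises by 600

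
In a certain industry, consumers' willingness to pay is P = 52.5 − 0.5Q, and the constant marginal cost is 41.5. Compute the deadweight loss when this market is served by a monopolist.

Under competition P = MC = 41.5, so Q = (52.5 − 41.5)/0.5 = 22.
A monopolist chooses Q where MR = MC. MR = 52.5 − Q; setting this equal to 41.5 gives Q = 11 and P = 47.
DWL is the triangle between Q = 11 and Q = 22: ½·(22 − 11)·(47 − 41.5) = 30.25.

DWL = 30.25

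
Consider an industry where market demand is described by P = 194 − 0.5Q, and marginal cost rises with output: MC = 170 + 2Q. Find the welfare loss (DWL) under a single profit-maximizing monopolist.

DWL = 3.2

Competitive equilibrium sets price equal to marginal cost: 194 − 0.5Q = 170 + 2Q, so Q = 9.6 and P = 189.2.
A monopolist chooses Q where MR = MC. MR = 194 − Q; setting this equal to 170 + 2Q gives Q = 8 and P = 190.
CS = ½·(194 − 189.2)·9.6 = 23.04; PS = (189.2·9.6 − 170·9.6 − ½·2·9.6²) = 92.16; TS = 115.2.
CS = ½·(194 − 190)·8 = 16; PS = (190·8 − 170·8 − ½·2·8²) = 96; TS = 112.
DWL = 115.2 − 112 = 3.2.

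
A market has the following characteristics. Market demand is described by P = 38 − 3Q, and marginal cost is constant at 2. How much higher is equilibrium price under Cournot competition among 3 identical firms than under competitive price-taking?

P rises by 9

Competitive firms price at marginal cost: P = 2, giving Q = 12.
With 3 symmetric Cournot firms, each firm's FOC gives 38 − 12q = 2, so q = 3, Q = 3·3 = 9, and P = 11.
Change in equilibrium price: 11 − 2 = 9.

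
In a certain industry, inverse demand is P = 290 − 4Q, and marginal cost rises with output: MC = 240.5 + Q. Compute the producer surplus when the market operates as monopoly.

A monopolist chooses Q where MR = MC. MR = 290 − 8Q; setting this equal to 240.5 + Q gives Q = 5.5 and P = 268.
PS = P·Q − VC(Q) = 268·5.5 − (240.5·5.5 + ½·1·5.5²) = 136.125.

PS = 136.125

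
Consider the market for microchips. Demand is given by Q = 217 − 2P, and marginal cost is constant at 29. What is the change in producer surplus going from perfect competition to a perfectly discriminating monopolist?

Inverting demand: P = 108.5 − 0.5Q.
Perfect competition: P = MC = 29, so 108.5 − 0.5Q = 29 and Q = 159.
PS = (29 − 29)·159 = 0.
Under first-degree price discrimination the firm charges each unit its demand price and produces up to where P = MC, i.e. Q = 159. Consumer surplus is zero; producer surplus equals total surplus.
PS = ½·(108.5 − 29)·159 = 6320.25.
Change in producer surplus: 6320.25 − 0 = 6320.25.

Producer surplus rises by 6320.25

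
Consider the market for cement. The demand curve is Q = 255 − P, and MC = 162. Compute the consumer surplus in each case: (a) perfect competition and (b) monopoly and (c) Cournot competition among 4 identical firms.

Competition: CS = 4324.5; Monopoly: CS = 1081.125; Cournot: CS = 2767.68

Inverting demand: P = 255 − Q.
Perfect competition: P = MC = 162, so 255 − Q = 162 and Q = 93.
CS = ½·(255 − 162)·93 = 4324.5.
A monopolist chooses Q where MR = MC. MR = 255 − 2Q; setting this equal to 162 gives Q = 46.5 and P = 208.5.
CS = ½·(255 − 208.5)·46.5 = 1081.125.
In a 4-firm Cournot equilibrium, symmetry and the first-order condition give q = (255 − 162)/(5) = 18.6. So Q = 74.4 and P = 180.6.
CS = ½·(255 − 180.6)·74.4 = 2767.68.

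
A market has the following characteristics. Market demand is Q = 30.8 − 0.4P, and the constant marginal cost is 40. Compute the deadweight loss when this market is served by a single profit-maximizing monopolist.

DWL = 68.45

Inverting demand: P = 77 − 2.5Q.
Competitive firms price at marginal cost: P = 40, giving Q = 14.8.
The monopolist equates marginal revenue to marginal cost: 77 − 5Q = 40, so Q = 7.4. From demand, P = 58.5.
DWL is the triangle between Q = 7.4 and Q = 14.8: ½·(14.8 − 7.4)·(58.5 − 40) = 68.45.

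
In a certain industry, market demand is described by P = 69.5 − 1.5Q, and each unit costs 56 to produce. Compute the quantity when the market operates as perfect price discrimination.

Q = 9

With perfect price discrimination, output is the efficient level Q = 9 (where demand meets MC), but every buyer pays their willingness to pay: CS = 0 and PS = total surplus.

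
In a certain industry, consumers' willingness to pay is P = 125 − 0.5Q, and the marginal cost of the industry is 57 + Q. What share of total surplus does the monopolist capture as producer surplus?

PS/TS = 0.8

The monopolist equates marginal revenue to marginal cost: 125 − Q = 57 + Q, so Q = 34. From demand, P = 108.
CS = ½·(125 − 108)·34 = 289.
PS = P·Q − VC(Q) = 108·34 − (57·34 + ½·1·34²) = 1156.
Share captured = PS/TS = 1156/1445 = 0.8.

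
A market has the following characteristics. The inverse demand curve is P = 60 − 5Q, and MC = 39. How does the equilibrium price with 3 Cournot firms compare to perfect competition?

In a 3-firm Cournot equilibrium, symmetry and the first-order condition give q = (60 − 39)/(20) = 1.05. So Q = 3.15 and P = 44.25.
Perfect competition: P = MC = 39, so 60 − 5Q = 39 and Q = 4.2.

Cournot: P = 44.25; Competition: P = 39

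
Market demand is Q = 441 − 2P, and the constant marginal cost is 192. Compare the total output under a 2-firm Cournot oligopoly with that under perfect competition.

Inverting demand: P = 220.5 − 0.5Q.
Cournot with 2 identical firms: the symmetric best-response condition is 220.5 − 1.5q = 192. Each firm produces q = 19, total output Q = 38, price P = 201.5.
Perfect competition: P = MC = 192, so 220.5 − 0.5Q = 192 and Q = 57.

Cournot: Q = 38; Competition: Q = 57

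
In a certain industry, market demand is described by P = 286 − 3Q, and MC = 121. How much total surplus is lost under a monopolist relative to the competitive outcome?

DWL = 1134.375

Competitive firms price at marginal cost: P = 121, giving Q = 55.
The monopolist equates marginal revenue to marginal cost: 286 − 6Q = 121, so Q = 27.5. From demand, P = 203.5.
DWL is the triangle between Q = 27.5 and Q = 55: ½·(55 − 27.5)·(203.5 − 121) = 1134.375.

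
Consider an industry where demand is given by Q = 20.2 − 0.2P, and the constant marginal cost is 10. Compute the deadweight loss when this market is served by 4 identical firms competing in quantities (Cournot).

DWL = 33.124

Inverting demand: P = 101 − 5Q.
Perfect competition: P = MC = 10, so 101 − 5Q = 10 and Q = 18.2.
In a 4-firm Cournot equilibrium, symmetry and the first-order condition give q = (101 − 10)/(25) = 3.64. So Q = 14.56 and P = 28.2.
DWL is the triangle between Q = 14.56 and Q = 18.2: ½·(18.2 − 14.56)·(28.2 − 10) = 33.124.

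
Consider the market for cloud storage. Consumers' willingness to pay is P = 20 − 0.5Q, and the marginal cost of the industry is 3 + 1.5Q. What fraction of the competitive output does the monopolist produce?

The monopolist equates marginal revenue to marginal cost: 20 − Q = 3 + 1.5Q, so Q = 6.8. From demand, P = 16.6.
Competitive equilibrium sets price equal to marginal cost: 20 − 0.5Q = 3 + 1.5Q, so Q = 8.5 and P = 15.75.
Ratio Q_m/Q_c = 6.8/8.5 = 0.8.

Q_m/Q_c = 0.8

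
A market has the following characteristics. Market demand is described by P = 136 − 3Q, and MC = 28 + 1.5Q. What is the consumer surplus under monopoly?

CS = 311.04

A monopolist chooses Q where MR = MC. MR = 136 − 6Q; setting this equal to 28 + 1.5Q gives Q = 14.4 and P = 92.8.
CS = ½·(136 − 92.8)·14.4 = 311.04.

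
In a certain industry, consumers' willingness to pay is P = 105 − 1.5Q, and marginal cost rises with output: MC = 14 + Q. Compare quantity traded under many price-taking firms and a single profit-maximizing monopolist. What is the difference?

Competitive equilibrium sets price equal to marginal cost: 105 − 1.5Q = 14 + Q, so Q = 36.4 and P = 50.4.
The monopolist equates marginal revenue to marginal cost: 105 − 3Q = 14 + Q, so Q = 22.75. From demand, P = 70.875.
Change in quantity traded: 22.75 − 36.4 = −13.65.

Q falls by 13.65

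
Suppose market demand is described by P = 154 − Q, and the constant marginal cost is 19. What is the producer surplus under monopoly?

The monopolist equates marginal revenue to marginal cost: 154 − 2Q = 19, so Q = 67.5. From demand, P = 86.5.
PS = (86.5 − 19)·67.5 = 4556.25.

PS = 4556.25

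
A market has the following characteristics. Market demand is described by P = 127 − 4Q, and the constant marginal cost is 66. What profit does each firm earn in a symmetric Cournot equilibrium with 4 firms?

π_i = 37.21

With 4 symmetric Cournot firms, each firm's FOC gives 127 − 20q = 66, so q = 3.05, Q = 4·3.05 = 12.2, and P = 78.2.
Each firm's profit = (78.2 − 66)·3.05 = 37.21.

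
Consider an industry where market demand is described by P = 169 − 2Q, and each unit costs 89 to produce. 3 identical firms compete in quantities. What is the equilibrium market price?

In a 3-firm Cournot equilibrium, symmetry and the first-order condition give q = (169 − 89)/(8) = 10. So Q = 30 and P = 109.

P = 109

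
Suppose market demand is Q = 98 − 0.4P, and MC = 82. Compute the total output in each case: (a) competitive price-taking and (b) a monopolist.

Inverting demand: P = 245 − 2.5Q.
Perfect competition: P = MC = 82, so 245 − 2.5Q = 82 and Q = 65.2.
The monopolist equates marginal revenue to marginal cost: 245 − 5Q = 82, so Q = 32.6. From demand, P = 163.5.

Competition: Q = 65.2; Monopoly: Q = 32.6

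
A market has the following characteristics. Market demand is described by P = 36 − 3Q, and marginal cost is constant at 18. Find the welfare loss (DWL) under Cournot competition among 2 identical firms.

Under competition P = MC = 18, so Q = (36 − 18)/3 = 6.
In a 2-firm Cournot equilibrium, symmetry and the first-order condition give q = (36 − 18)/(9) = 2. So Q = 4 and P = 24.
DWL is the triangle between Q = 4 and Q = 6: ½·(6 − 4)·(24 − 18) = 6.

DWL = 6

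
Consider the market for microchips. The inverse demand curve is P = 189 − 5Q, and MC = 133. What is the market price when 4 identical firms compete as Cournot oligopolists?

P = 144.2

With 4 symmetric Cournot firms, each firm's FOC gives 189 − 25q = 133, so q = 2.24, Q = 4·2.24 = 8.96, and P = 144.2.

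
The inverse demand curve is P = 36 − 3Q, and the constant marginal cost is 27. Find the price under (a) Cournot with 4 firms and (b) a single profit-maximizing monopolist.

With 4 symmetric Cournot firms, each firm's FOC gives 36 − 15q = 27, so q = 0.6, Q = 4·0.6 = 2.4, and P = 28.8.
Monopoly sets MR = MC: 36 − 6Q = 27 ⇒ Q = 1.5, P = 36 − 3·1.5 = 31.5.

Cournot: P = 28.8; Monopoly: P = 31.5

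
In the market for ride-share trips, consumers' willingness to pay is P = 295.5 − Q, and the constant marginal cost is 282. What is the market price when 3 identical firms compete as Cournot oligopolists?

P = 285.375

Cournot with 3 identical firms: the symmetric best-response condition is 295.5 − 4q = 282. Each firm produces q = 3.375, total output Q = 10.125, price P = 285.375.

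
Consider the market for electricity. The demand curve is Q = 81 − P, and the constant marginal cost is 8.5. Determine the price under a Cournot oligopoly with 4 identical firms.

Inverting demand: P = 81 − Q.
In a 4-firm Cournot equilibrium, symmetry and the first-order condition give q = (81 − 8.5)/(5) = 14.5. So Q = 58 and P = 23.

P = 23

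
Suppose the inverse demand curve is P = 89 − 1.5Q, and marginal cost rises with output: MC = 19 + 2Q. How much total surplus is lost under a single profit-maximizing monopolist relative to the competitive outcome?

DWL = 63

Competitive equilibrium sets price equal to marginal cost: 89 − 1.5Q = 19 + 2Q, so Q = 20 and P = 59.
Monopoly sets MR = MC: 89 − 3Q = 19 + 2Q ⇒ Q = 14, P = 89 − 1.5·14 = 68.
CS = ½·(89 − 59)·20 = 300; PS = (59·20 − 19·20 − ½·2·20²) = 400; TS = 700.
CS = ½·(89 − 68)·14 = 147; PS = (68·14 − 19·14 − ½·2·14²) = 490; TS = 637.
DWL = 700 − 637 = 63.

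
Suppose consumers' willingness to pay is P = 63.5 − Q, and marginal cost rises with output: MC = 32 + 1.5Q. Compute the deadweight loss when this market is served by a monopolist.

Competitive equilibrium sets price equal to marginal cost: 63.5 − Q = 32 + 1.5Q, so Q = 12.6 and P = 50.9.
Monopoly sets MR = MC: 63.5 − 2Q = 32 + 1.5Q ⇒ Q = 9, P = 63.5 − 9 = 54.5.
CS = ½·(63.5 − 50.9)·12.6 = 79.38; PS = (50.9·12.6 − 32·12.6 − ½·1.5·12.6²) = 119.07; TS = 198.45.
CS = ½·(63.5 − 54.5)·9 = 40.5; PS = (54.5·9 − 32·9 − ½·1.5·9²) = 141.75; TS = 182.25.
DWL = 198.45 − 182.25 = 16.2.

DWL = 16.2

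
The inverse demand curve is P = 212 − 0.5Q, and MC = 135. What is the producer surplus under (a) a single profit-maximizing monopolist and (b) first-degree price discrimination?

Monopoly: PS = 2964.5; Perfect PD: PS = 5929

The monopolist equates marginal revenue to marginal cost: 212 − Q = 135, so Q = 77. From demand, P = 173.5.
PS = (173.5 − 135)·77 = 2964.5.
A perfectly discriminating monopolist sells every unit with P(Q) ≥ MC(Q), so output equals the competitive quantity Q = 154. Each buyer pays their reservation price, so CS = 0 and the firm captures all surplus.
PS = ½·(212 − 135)·154 = 5929.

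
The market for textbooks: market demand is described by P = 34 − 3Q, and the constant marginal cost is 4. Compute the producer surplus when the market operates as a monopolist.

PS = 75

A monopolist chooses Q where MR = MC. MR = 34 − 6Q; setting this equal to 4 gives Q = 5 and P = 19.
PS = (19 − 4)·5 = 75.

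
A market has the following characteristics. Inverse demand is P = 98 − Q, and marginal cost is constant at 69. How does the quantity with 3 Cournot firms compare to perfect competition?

Cournot: Q = 21.75; Competition: Q = 29

Cournot with 3 identical firms: the symmetric best-response condition is 98 − 4q = 69. Each firm produces q = 7.25, total output Q = 21.75, price P = 76.25.
Competitive firms price at marginal cost: P = 69, giving Q = 29.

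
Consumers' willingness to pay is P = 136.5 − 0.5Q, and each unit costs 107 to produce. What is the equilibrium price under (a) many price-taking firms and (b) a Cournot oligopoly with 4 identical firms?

Competitive firms price at marginal cost: P = 107, giving Q = 59.
In a 4-firm Cournot equilibrium, symmetry and the first-order condition give q = (136.5 − 107)/(2.5) = 11.8. So Q = 47.2 and P = 112.9.

Competition: P = 107; Cournot: P = 112.9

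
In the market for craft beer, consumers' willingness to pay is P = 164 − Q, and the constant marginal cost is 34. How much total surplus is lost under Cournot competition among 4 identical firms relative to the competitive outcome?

DWL = 338

Perfect competition: P = MC = 34, so 164 − Q = 34 and Q = 130.
Cournot with 4 identical firms: the symmetric best-response condition is 164 − 5q = 34. Each firm produces q = 26, total output Q = 104, price P = 60.
DWL is the triangle between Q = 104 and Q = 130: ½·(130 − 104)·(60 − 34) = 338.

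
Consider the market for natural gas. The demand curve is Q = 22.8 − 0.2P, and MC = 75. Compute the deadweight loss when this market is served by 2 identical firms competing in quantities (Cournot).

DWL = 16.9

Inverting demand: P = 114 − 5Q.
Perfect competition: P = MC = 75, so 114 − 5Q = 75 and Q = 7.8.
Cournot with 2 identical firms: the symmetric best-response condition is 114 − 15q = 75. Each firm produces q = 2.6, total output Q = 5.2, price P = 88.
DWL is the triangle between Q = 5.2 and Q = 7.8: ½·(7.8 − 5.2)·(88 − 75) = 16.9.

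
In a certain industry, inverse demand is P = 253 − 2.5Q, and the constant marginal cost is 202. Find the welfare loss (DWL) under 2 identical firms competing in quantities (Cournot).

Competitive firms price at marginal cost: P = 202, giving Q = 20.4.
In a 2-firm Cournot equilibrium, symmetry and the first-order condition give q = (253 − 202)/(7.5) = 6.8. So Q = 13.6 and P = 219.
DWL is the triangle between Q = 13.6 and Q = 20.4: ½·(20.4 − 13.6)·(219 − 202) = 57.8.

DWL = 57.8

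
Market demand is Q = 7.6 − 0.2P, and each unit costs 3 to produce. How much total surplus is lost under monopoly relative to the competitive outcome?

DWL = 30.625

Inverting demand: P = 38 − 5Q.
Competitive firms price at marginal cost: P = 3, giving Q = 7.
The monopolist equates marginal revenue to marginal cost: 38 − 10Q = 3, so Q = 3.5. From demand, P = 20.5.
DWL is the triangle between Q = 3.5 and Q = 7: ½·(7 − 3.5)·(20.5 − 3) = 30.625.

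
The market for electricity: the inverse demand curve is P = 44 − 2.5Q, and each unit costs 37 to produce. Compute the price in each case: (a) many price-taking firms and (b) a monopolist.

Under competition P = MC = 37, so Q = (44 − 37)/2.5 = 2.8.
A monopolist chooses Q where MR = MC. MR = 44 − 5Q; setting this equal to 37 gives Q = 1.4 and P = 40.5.

Competition: P = 37; Monopoly: P = 40.5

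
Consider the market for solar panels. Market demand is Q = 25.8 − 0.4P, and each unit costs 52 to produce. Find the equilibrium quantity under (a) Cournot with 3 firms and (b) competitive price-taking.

Cournot: Q = 3.75; Competition: Q = 5

Inverting demand: P = 64.5 − 2.5Q.
Cournot with 3 identical firms: the symmetric best-response condition is 64.5 − 10q = 52. Each firm produces q = 1.25, total output Q = 3.75, price P = 55.125.
Perfect competition: P = MC = 52, so 64.5 − 2.5Q = 52 and Q = 5.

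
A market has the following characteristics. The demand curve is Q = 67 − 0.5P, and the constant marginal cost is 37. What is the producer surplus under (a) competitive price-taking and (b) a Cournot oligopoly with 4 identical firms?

Competition: PS = 0; Cournot: PS = 752.72

Inverting demand: P = 134 − 2Q.
Perfect competition: P = MC = 37, so 134 − 2Q = 37 and Q = 48.5.
PS = (37 − 37)·48.5 = 0.
In a 4-firm Cournot equilibrium, symmetry and the first-order condition give q = (134 − 37)/(10) = 9.7. So Q = 38.8 and P = 56.4.
PS = (56.4 − 37)·38.8 = 752.72.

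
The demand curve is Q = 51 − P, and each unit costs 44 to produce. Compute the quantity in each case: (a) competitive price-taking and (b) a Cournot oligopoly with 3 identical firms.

Inverting demand: P = 51 − Q.
Under competition P = MC = 44, so Q = (51 − 44)/1 = 7.
With 3 symmetric Cournot firms, each firm's FOC gives 51 − 4q = 44, so q = 1.75, Q = 3·1.75 = 5.25, and P = 45.75.

Competition: Q = 7; Cournot: Q = 5.25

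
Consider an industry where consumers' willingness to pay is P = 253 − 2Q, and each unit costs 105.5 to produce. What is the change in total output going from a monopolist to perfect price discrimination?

A monopolist chooses Q where MR = MC. MR = 253 − 4Q; setting this equal to 105.5 gives Q = 36.875 and P = 179.25.
A perfectly discriminating monopolist sells every unit with P(Q) ≥ MC(Q), so output equals the competitive quantity Q = 73.75. Each buyer pays their reservation price, so CS = 0 and the firm captures all surplus.
Change in total output: 73.75 − 36.875 = 36.875.

Total output rises by 36.875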